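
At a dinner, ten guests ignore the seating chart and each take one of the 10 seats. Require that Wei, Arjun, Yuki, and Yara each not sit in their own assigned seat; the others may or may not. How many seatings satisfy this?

Let A_j be the event that the j-th constrained one is fixed. By inclusion-exclusion over the 4 events:
Σ_{j=0}^{4} (-1)^j C(4,j)(10-j)!
= C(4,0)·10! - C(4,1)·9! + C(4,2)·8! - C(4,3)·7! + C(4,4)·6!
= 3628800 - 1451520 + 241920 - 20160 + 720
= 2399760

2399760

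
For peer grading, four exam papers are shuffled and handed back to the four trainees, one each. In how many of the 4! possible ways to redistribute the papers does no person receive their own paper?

The number of derangements of 4 is !4 = Σ_{k=0}^{4} (-1)^k·4!/k!
= 4! - 4!/1! + 4!/2! - 4!/3! + 4!/4!
= 24 - 24 + 12 - 4 + 1
= 9

9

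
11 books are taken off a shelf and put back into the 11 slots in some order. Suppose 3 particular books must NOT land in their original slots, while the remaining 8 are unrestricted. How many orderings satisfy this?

30078720

Let A_j be the event that the j-th constrained one is fixed. By inclusion-exclusion over the 3 events:
Σ_{j=0}^{3} (-1)^j C(3,j)(11-j)!
= C(3,0)·11! - C(3,1)·10! + C(3,2)·9! - C(3,3)·8!
= 39916800 - 10886400 + 1088640 - 40320
= 30078720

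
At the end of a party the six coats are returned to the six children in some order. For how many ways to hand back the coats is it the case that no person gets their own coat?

265

The number of derangements of 6 is !6 = Σ_{k=0}^{6} (-1)^k·6!/k!
= 6! - 6!/1! + 6!/2! - 6!/3! + 6!/4! - 6!/5! + 6!/6!
= 720 - 720 + 360 - 120 + 30 - 6 + 1
= 265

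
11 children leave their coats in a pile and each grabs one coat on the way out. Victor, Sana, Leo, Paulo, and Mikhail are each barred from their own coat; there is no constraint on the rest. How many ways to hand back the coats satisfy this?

Inclusion-exclusion on the 5 forbidden self-matches:
Σ_{j=0}^{5} (-1)^j C(5,j)(11-j)!
= C(5,0)·11! - C(5,1)·10! + C(5,2)·9! - C(5,3)·8! + C(5,4)·7! - C(5,5)·6!
= 39916800 - 18144000 + 3628800 - 403200 + 25200 - 720
= 25022880

25022880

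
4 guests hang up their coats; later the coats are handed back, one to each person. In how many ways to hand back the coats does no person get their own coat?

The subfactorial !4 = [4!/e] (nearest integer).
4! = 24, and 24/e ≈ 8.83, so !4 = 9.

9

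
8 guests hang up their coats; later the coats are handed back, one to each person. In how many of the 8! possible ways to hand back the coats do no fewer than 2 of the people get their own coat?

Sum C(8,i)·!(8-i) for i = 2..8:
  i=2: C(8,2)·!6 = 28·265 = 7420
  i=3: C(8,3)·!5 = 56·44 = 2464
  i=4: C(8,4)·!4 = 70·9 = 630
  i=5: C(8,5)·!3 = 56·2 = 112
  i=6: C(8,6)·!2 = 28·1 = 28
  i=7: C(8,7)·!1 = 8·0 = 0
  i=8: C(8,8)·!0 = 1·1 = 1
Total = 10655.

10655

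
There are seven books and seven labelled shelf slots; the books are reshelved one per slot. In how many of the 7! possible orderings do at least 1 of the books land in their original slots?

3186

Sum C(7,i)·!(7-i) for i = 1..7:
  i=1: C(7,1)·!6 = 7·265 = 1855
  i=2: C(7,2)·!5 = 21·44 = 924
  i=3: C(7,3)·!4 = 35·9 = 315
  i=4: C(7,4)·!3 = 35·2 = 70
  i=5: C(7,5)·!2 = 21·1 = 21
  i=6: C(7,6)·!1 = 7·0 = 0
  i=7: C(7,7)·!0 = 1·1 = 1
Total = 3186.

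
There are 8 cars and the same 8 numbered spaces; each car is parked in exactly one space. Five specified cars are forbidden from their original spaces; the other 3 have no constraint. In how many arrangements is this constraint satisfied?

21234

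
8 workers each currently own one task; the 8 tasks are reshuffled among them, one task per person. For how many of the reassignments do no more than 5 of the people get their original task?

40291

# with exactly i fixed is C(8,i)·!(8-i); sum over i=0..5:
  i=0: C(8,0)·!8 = 1·14833 = 14833
  i=1: C(8,1)·!7 = 8·1854 = 14832
  i=2: C(8,2)·!6 = 28·265 = 7420
  i=3: C(8,3)·!5 = 56·44 = 2464
  i=4: C(8,4)·!4 = 70·9 = 630
  i=5: C(8,5)·!3 = 56·2 = 112
Total = 40291.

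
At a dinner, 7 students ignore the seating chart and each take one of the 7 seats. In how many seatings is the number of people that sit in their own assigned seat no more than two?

4633

# with exactly i fixed is C(7,i)·!(7-i); sum over i=0..2:
  i=0: C(7,0)·!7 = 1·1854 = 1854
  i=1: C(7,1)·!6 = 7·265 = 1855
  i=2: C(7,2)·!5 = 21·44 = 924
Total = 4633.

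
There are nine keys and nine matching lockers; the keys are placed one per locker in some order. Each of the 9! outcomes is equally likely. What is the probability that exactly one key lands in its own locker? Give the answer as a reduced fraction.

2119/5760

Favorable outcomes: C(9,1)·!8 = 9·14833 = 133497.
Total outcomes: 9! = 362880.
Probability = 133497/362880 = 2119/5760.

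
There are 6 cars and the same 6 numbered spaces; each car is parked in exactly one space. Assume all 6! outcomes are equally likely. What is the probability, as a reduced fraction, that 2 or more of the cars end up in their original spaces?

191/720

Favorable outcomes: Σ_{i≥2} C(6,i)·!(6-i) = 15·9 + 20·2 + 15·1 + 6·0 + 1·1 = 191.
Total outcomes: 6! = 720.
Probability = 191/720 = 191/720.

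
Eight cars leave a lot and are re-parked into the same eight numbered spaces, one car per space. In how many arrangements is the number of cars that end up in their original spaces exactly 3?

Pick the 3 fixed positions: C(8,3) = 56 ways.
The other 5 form a derangement: !5 = 44.
Total: 56 × 44 = 2464.

2464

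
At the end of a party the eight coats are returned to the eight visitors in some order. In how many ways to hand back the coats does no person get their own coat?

14833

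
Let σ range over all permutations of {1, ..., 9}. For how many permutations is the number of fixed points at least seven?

37

Sum C(9,i)·!(9-i) for i = 7..9:
  i=7: C(9,7)·!2 = 36·1 = 36
  i=8: C(9,8)·!1 = 9·0 = 0
  i=9: C(9,9)·!0 = 1·1 = 1
Total = 37.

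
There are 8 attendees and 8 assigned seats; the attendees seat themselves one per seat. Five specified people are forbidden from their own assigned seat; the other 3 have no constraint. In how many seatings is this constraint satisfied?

21234

Let A_j be the event that the j-th constrained one is fixed. By inclusion-exclusion over the 5 events:
Σ_{j=0}^{5} (-1)^j C(5,j)(8-j)!
= C(5,0)·8! - C(5,1)·7! + C(5,2)·6! - C(5,3)·5! + C(5,4)·4! - C(5,5)·3!
= 40320 - 25200 + 7200 - 1200 + 120 - 6
= 21234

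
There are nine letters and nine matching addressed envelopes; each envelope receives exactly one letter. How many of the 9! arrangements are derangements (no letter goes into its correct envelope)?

The subfactorial !9 = [9!/e] (nearest integer).
9! = 362880, and 362880/e ≈ 133496.09, so !9 = 133496.

133496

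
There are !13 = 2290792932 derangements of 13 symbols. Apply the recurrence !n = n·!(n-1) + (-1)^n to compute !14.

32071101049

!14 = 14·2290792932 + 1 = 32071101049.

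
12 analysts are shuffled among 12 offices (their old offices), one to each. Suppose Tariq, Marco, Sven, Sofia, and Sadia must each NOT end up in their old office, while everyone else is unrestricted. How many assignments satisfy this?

312273360

Let A_j be the event that the j-th constrained one is fixed. By inclusion-exclusion over the 5 events:
Σ_{j=0}^{5} (-1)^j C(5,j)(12-j)!
= C(5,0)·12! - C(5,1)·11! + C(5,2)·10! - C(5,3)·9! + C(5,4)·8! - C(5,5)·7!
= 479001600 - 199584000 + 36288000 - 3628800 + 201600 - 5040
= 312273360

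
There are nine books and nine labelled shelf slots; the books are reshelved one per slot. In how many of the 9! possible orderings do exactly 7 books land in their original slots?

36

Choose which 7 of the 9 are fixed: C(9,7) = 36.
The remaining 2 must be deranged: !2 = 1.
Total: 36 × 1 = 36.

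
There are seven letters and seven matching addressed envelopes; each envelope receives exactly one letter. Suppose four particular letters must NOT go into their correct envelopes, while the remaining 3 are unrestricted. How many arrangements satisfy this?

2790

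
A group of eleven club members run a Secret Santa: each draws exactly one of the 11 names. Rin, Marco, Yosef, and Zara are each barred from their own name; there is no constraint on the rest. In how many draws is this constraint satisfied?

27422640

Let A_j be the event that the j-th constrained one is fixed. By inclusion-exclusion over the 4 events:
Σ_{j=0}^{4} (-1)^j C(4,j)(11-j)!
= C(4,0)·11! - C(4,1)·10! + C(4,2)·9! - C(4,3)·8! + C(4,4)·7!
= 39916800 - 14515200 + 2177280 - 161280 + 5040
= 27422640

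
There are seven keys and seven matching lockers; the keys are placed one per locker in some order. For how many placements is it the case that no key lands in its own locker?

1854

!7 is the nearest integer to 7!/e.
7! = 5040, and 5040/e ≈ 1854.11, so !7 = 1854.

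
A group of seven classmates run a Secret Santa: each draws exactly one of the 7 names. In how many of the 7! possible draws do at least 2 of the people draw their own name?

1331

# with exactly i fixed is C(7,i)·!(7-i); sum over i=2..7:
  i=2: C(7,2)·!5 = 21·44 = 924
  i=3: C(7,3)·!4 = 35·9 = 315
  i=4: C(7,4)·!3 = 35·2 = 70
  i=5: C(7,5)·!2 = 21·1 = 21
  i=6: C(7,6)·!1 = 7·0 = 0
  i=7: C(7,7)·!0 = 1·1 = 1
Total = 1331.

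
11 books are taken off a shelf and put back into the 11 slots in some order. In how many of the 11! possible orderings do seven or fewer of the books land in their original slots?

Sum C(11,i)·!(11-i) for i = 0..7:
  i=0: C(11,0)·!11 = 1·14684570 = 14684570
  i=1: C(11,1)·!10 = 11·1334961 = 14684571
  i=2: C(11,2)·!9 = 55·133496 = 7342280
  i=3: C(11,3)·!8 = 165·14833 = 2447445
  i=4: C(11,4)·!7 = 330·1854 = 611820
  i=5: C(11,5)·!6 = 462·265 = 122430
  i=6: C(11,6)·!5 = 462·44 = 20328
  i=7: C(11,7)·!4 = 330·9 = 2970
Total = 39916414.

39916414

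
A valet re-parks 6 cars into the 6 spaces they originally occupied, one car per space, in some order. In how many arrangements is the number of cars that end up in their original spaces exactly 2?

Pick the 2 fixed positions: C(6,2) = 15 ways.
The other 4 form a derangement: !4 = 9.
Total: 15 × 9 = 135.

135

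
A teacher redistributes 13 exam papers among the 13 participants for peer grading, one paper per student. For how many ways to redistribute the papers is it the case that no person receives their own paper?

!13 is the nearest integer to 13!/e.
13! = 6227020800, and 6227020800/e ≈ 2290792932.07, so !13 = 2290792932.

2290792932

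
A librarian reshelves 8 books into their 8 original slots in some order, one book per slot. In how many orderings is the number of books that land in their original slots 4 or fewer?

Sum C(8,i)·!(8-i) for i = 0..4:
  i=0: C(8,0)·!8 = 1·14833 = 14833
  i=1: C(8,1)·!7 = 8·1854 = 14832
  i=2: C(8,2)·!6 = 28·265 = 7420
  i=3: C(8,3)·!5 = 56·44 = 2464
  i=4: C(8,4)·!4 = 70·9 = 630
Total = 40179.

40179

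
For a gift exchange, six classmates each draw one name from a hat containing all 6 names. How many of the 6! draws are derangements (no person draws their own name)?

265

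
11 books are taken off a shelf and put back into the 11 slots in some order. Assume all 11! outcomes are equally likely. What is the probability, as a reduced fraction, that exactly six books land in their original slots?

Favorable outcomes: C(11,6)·!5 = 462·44 = 20328.
Total outcomes: 11! = 39916800.
Probability = 20328/39916800 = 11/21600.

11/21600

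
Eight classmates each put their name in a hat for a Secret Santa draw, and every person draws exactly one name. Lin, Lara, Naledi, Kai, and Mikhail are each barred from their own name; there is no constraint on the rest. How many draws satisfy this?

21234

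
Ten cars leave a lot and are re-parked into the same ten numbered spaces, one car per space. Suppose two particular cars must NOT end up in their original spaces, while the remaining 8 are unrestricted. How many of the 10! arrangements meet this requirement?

2943360

Let A_j be the event that the j-th constrained one is fixed. By inclusion-exclusion over the 2 events:
Σ_{j=0}^{2} (-1)^j C(2,j)(10-j)!
= C(2,0)·10! - C(2,1)·9! + C(2,2)·8!
= 3628800 - 725760 + 40320
= 2943360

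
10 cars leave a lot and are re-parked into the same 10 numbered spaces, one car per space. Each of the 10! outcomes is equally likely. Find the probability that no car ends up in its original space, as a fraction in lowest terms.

16481/44800

Favorable outcomes: !10 = 1334961.
Total outcomes: 10! = 3628800.
Probability = 1334961/3628800 = 16481/44800.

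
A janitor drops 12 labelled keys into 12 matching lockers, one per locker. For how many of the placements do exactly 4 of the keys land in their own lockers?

Pick the 4 fixed positions: C(12,4) = 495 ways.
The remaining 8 must be deranged: !8 = 14833.
Total: 495 × 14833 = 7342335.

7342335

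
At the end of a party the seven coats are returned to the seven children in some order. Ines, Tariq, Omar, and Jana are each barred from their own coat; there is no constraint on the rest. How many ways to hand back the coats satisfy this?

2790

Inclusion-exclusion on the 4 forbidden self-matches:
Σ_{j=0}^{4} (-1)^j C(4,j)(7-j)!
= C(4,0)·7! - C(4,1)·6! + C(4,2)·5! - C(4,3)·4! + C(4,4)·3!
= 5040 - 2880 + 720 - 96 + 6
= 2790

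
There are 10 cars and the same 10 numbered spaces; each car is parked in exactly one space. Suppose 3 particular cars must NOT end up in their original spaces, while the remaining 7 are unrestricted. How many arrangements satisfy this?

2656080

Inclusion-exclusion on the 3 forbidden self-matches:
Σ_{j=0}^{3} (-1)^j C(3,j)(10-j)!
= C(3,0)·10! - C(3,1)·9! + C(3,2)·8! - C(3,3)·7!
= 3628800 - 1088640 + 120960 - 5040
= 2656080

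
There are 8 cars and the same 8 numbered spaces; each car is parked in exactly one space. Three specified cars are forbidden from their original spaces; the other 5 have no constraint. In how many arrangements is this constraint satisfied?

27240

Inclusion-exclusion on the 3 forbidden self-matches:
Σ_{j=0}^{3} (-1)^j C(3,j)(8-j)!
= C(3,0)·8! - C(3,1)·7! + C(3,2)·6! - C(3,3)·5!
= 40320 - 15120 + 2160 - 120
= 27240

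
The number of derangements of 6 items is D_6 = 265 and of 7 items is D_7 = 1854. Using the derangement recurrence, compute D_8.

D_8 = (8-1)·(D_7 + D_6) = 7·(1854 + 265) = 7·2119 = 14833.

14833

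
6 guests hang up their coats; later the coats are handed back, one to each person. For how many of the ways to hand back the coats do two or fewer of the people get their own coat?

664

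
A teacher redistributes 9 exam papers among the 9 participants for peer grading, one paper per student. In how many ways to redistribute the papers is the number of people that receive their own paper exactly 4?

5544

Choose which 4 of the 9 are fixed: C(9,4) = 126.
The remaining 5 must be deranged: !5 = 44.
Total: 126 × 44 = 5544.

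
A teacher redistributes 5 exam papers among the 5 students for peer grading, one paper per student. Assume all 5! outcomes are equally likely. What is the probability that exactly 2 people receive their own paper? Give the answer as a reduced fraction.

1/6

Favorable outcomes: C(5,2)·!3 = 10·2 = 20.
Total outcomes: 5! = 120.
Probability = 20/120 = 1/6.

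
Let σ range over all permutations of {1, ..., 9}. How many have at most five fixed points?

362675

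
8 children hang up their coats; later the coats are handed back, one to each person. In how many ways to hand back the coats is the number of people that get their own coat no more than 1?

Sum C(8,i)·!(8-i) for i = 0..1:
  i=0: C(8,0)·!8 = 1·14833 = 14833
  i=1: C(8,1)·!7 = 8·1854 = 14832
Total = 29665.

29665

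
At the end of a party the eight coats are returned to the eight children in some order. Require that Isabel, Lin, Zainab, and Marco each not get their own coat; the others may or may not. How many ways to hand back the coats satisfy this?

24024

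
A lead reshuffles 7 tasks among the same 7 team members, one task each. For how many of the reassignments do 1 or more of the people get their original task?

# with exactly i fixed is C(7,i)·!(7-i); sum over i=1..7:
  i=1: C(7,1)·!6 = 7·265 = 1855
  i=2: C(7,2)·!5 = 21·44 = 924
  i=3: C(7,3)·!4 = 35·9 = 315
  i=4: C(7,4)·!3 = 35·2 = 70
  i=5: C(7,5)·!2 = 21·1 = 21
  i=6: C(7,6)·!1 = 7·0 = 0
  i=7: C(7,7)·!0 = 1·1 = 1
Total = 3186.

3186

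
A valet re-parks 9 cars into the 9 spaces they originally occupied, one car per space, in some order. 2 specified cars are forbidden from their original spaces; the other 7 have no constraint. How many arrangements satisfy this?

287280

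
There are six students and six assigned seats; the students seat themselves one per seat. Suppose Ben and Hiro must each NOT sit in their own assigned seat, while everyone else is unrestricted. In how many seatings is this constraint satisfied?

Inclusion-exclusion on the 2 forbidden self-matches:
Σ_{j=0}^{2} (-1)^j C(2,j)(6-j)!
= C(2,0)·6! - C(2,1)·5! + C(2,2)·4!
= 720 - 240 + 24
= 504

504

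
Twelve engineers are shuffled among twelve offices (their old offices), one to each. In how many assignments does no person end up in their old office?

176214841

Use !n = (n-1)(!(n-1) + !(n-2)).
!12 = 11·(14684570 + 1334961) = 11·16019531 = 176214841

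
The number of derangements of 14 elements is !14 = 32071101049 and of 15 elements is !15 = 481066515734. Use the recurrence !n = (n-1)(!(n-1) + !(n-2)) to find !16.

7697064251745

!16 = (16-1)·(!15 + !14) = 15·(481066515734 + 32071101049) = 15·513137616783 = 7697064251745.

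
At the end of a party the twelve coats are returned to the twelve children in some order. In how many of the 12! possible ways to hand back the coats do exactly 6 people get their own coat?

244860

Choose which 6 of the 12 are fixed: C(12,6) = 924.
The remaining 6 must be deranged: !6 = 265.
Total: 924 × 265 = 244860.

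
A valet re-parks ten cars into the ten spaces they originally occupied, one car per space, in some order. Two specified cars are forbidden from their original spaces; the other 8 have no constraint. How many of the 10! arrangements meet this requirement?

2943360

Let A_j be the event that the j-th constrained one is fixed. By inclusion-exclusion over the 2 events:
Σ_{j=0}^{2} (-1)^j C(2,j)(10-j)!
= C(2,0)·10! - C(2,1)·9! + C(2,2)·8!
= 3628800 - 725760 + 40320
= 2943360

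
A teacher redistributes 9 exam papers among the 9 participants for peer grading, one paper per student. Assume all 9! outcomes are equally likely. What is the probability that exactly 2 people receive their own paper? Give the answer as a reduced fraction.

103/560

Favorable outcomes: C(9,2)·!7 = 36·1854 = 66744.
Total outcomes: 9! = 362880.
Probability = 66744/362880 = 103/560.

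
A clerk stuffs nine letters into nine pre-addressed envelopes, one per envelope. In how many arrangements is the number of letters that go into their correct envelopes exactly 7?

Choose which 7 of the 9 are fixed: C(9,7) = 36.
The remaining 2 must be deranged: !2 = 1.
Total: 36 × 1 = 36.

36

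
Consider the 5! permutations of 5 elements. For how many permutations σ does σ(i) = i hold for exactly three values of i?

Pick the 3 fixed positions: C(5,3) = 10 ways.
The remaining 2 must be deranged: !2 = 1.
Total: 10 × 1 = 10.

10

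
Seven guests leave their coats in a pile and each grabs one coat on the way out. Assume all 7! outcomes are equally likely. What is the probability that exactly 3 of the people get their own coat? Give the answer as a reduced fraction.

1/16

Favorable outcomes: C(7,3)·!4 = 35·9 = 315.
Total outcomes: 7! = 5040.
Probability = 315/5040 = 1/16.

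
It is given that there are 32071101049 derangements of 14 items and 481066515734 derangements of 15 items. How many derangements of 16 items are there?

7697064251745

D_16 = (16-1)·(D_15 + D_14) = 15·(481066515734 + 32071101049) = 15·513137616783 = 7697064251745.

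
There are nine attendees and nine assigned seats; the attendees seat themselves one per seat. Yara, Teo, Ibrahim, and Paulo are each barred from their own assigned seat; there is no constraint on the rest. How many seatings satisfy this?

229080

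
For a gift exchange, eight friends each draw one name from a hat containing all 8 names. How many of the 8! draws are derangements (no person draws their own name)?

By inclusion-exclusion, !8 = Σ (-1)^k · 8!/k! for k=0..8
= 8! - 8!/1! + 8!/2! - 8!/3! + 8!/4! - 8!/5! + 8!/6! - 8!/7! + 8!/8!
= 40320 - 40320 + 20160 - 6720 + 1680 - 336 + 56 - 8 + 1
= 14833

14833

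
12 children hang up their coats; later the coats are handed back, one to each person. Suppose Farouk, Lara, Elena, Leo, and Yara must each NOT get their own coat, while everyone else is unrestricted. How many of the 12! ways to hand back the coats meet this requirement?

Let A_j be the event that the j-th constrained one is fixed. By inclusion-exclusion over the 5 events:
Σ_{j=0}^{5} (-1)^j C(5,j)(12-j)!
= C(5,0)·12! - C(5,1)·11! + C(5,2)·10! - C(5,3)·9! + C(5,4)·8! - C(5,5)·7!
= 479001600 - 199584000 + 36288000 - 3628800 + 201600 - 5040
= 312273360

312273360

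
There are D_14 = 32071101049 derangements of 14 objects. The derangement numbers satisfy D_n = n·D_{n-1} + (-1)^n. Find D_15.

481066515734

D_15 = 15·32071101049 - 1 = 481066515734.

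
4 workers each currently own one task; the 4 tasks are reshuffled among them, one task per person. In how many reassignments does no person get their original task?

9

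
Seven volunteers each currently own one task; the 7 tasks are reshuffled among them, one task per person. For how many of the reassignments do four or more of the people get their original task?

92

Sum C(7,i)·!(7-i) for i = 4..7:
  i=4: C(7,4)·!3 = 35·2 = 70
  i=5: C(7,5)·!2 = 21·1 = 21
  i=6: C(7,6)·!1 = 7·0 = 0
  i=7: C(7,7)·!0 = 1·1 = 1
Total = 92.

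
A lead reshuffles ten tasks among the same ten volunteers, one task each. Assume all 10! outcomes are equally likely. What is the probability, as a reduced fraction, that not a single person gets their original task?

Favorable outcomes: !10 = 1334961.
Total outcomes: 10! = 3628800.
Probability = 1334961/3628800 = 16481/44800.

16481/44800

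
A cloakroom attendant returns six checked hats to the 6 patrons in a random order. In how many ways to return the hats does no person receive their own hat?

By inclusion-exclusion, !6 = Σ (-1)^k · 6!/k! for k=0..6
= 6! - 6!/1! + 6!/2! - 6!/3! + 6!/4! - 6!/5! + 6!/6!
= 720 - 720 + 360 - 120 + 30 - 6 + 1
= 265

265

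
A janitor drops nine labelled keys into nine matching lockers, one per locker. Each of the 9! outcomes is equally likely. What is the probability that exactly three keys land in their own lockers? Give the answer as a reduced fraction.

53/864

Favorable outcomes: C(9,3)·!6 = 84·265 = 22260.
Total outcomes: 9! = 362880.
Probability = 22260/362880 = 53/864.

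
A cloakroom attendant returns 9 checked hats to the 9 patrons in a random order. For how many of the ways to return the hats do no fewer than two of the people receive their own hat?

95887

Sum C(9,i)·!(9-i) for i = 2..9:
  i=2: C(9,2)·!7 = 36·1854 = 66744
  i=3: C(9,3)·!6 = 84·265 = 22260
  i=4: C(9,4)·!5 = 126·44 = 5544
  i=5: C(9,5)·!4 = 126·9 = 1134
  i=6: C(9,6)·!3 = 84·2 = 168
  i=7: C(9,7)·!2 = 36·1 = 36
  i=8: C(9,8)·!1 = 9·0 = 0
  i=9: C(9,9)·!0 = 1·1 = 1
Total = 95887.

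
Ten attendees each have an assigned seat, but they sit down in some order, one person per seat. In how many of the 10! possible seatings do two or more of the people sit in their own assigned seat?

# with exactly i fixed is C(10,i)·!(10-i); sum over i=2..10:
  i=2: C(10,2)·!8 = 45·14833 = 667485
  i=3: C(10,3)·!7 = 120·1854 = 222480
  i=4: C(10,4)·!6 = 210·265 = 55650
  i=5: C(10,5)·!5 = 252·44 = 11088
  i=6: C(10,6)·!4 = 210·9 = 1890
  i=7: C(10,7)·!3 = 120·2 = 240
  i=8: C(10,8)·!2 = 45·1 = 45
  i=9: C(10,9)·!1 = 10·0 = 0
  i=10: C(10,10)·!0 = 1·1 = 1
Total = 958879.

958879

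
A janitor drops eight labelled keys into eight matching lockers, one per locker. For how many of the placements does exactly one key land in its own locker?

14832

Choose which one of the 8 is fixed: C(8,1) = 8.
The remaining 7 must be deranged: !7 = 1854.
Total: 8 × 1854 = 14832.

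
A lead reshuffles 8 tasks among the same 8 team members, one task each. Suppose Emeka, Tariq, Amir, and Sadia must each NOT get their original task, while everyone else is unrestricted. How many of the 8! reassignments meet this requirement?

24024

Let A_j be the event that the j-th constrained one is fixed. By inclusion-exclusion over the 4 events:
Σ_{j=0}^{4} (-1)^j C(4,j)(8-j)!
= C(4,0)·8! - C(4,1)·7! + C(4,2)·6! - C(4,3)·5! + C(4,4)·4!
= 40320 - 20160 + 4320 - 480 + 24
= 24024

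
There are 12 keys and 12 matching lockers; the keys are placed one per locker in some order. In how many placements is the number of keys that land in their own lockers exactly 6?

Pick the 6 fixed positions: C(12,6) = 924 ways.
The other 6 form a derangement: !6 = 265.
Total: 924 × 265 = 244860.

244860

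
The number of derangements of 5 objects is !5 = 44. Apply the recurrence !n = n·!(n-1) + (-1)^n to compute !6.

265

!6 = 6·44 + 1 = 265.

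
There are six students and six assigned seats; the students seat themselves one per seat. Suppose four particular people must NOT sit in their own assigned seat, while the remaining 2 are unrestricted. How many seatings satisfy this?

362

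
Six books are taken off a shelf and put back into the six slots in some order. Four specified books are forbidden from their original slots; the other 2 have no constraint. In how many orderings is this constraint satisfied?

362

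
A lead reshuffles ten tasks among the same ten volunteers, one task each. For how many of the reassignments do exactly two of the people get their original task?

667485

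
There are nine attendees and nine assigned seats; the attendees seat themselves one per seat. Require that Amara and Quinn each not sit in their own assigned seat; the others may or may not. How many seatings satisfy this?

Let A_j be the event that the j-th constrained one is fixed. By inclusion-exclusion over the 2 events:
Σ_{j=0}^{2} (-1)^j C(2,j)(9-j)!
= C(2,0)·9! - C(2,1)·8! + C(2,2)·7!
= 362880 - 80640 + 5040
= 287280

287280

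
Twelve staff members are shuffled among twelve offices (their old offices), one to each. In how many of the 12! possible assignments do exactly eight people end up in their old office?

Pick the 8 fixed positions: C(12,8) = 495 ways.
The remaining 4 must be deranged: !4 = 9.
Total: 495 × 9 = 4455.

4455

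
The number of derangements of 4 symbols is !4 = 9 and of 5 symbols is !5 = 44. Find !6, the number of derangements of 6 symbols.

!6 = (6-1)·(!5 + !4) = 5·(44 + 9) = 5·53 = 265.

265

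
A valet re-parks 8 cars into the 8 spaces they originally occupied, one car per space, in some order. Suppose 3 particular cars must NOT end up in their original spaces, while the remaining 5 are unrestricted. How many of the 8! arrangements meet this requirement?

27240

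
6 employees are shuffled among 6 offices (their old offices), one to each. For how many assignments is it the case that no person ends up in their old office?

265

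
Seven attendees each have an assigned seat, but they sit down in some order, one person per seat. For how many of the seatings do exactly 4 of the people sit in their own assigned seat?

70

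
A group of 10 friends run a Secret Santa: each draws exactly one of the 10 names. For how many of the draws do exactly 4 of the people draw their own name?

55650

Pick the 4 fixed positions: C(10,4) = 210 ways.
The other 6 form a derangement: !6 = 265.
Total: 210 × 265 = 55650.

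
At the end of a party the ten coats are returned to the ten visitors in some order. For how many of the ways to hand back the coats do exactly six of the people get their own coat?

Pick the 6 fixed positions: C(10,6) = 210 ways.
The remaining 4 must be deranged: !4 = 9.
Total: 210 × 9 = 1890.

1890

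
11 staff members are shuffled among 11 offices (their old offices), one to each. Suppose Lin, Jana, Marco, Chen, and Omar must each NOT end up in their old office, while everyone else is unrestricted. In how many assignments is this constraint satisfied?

Inclusion-exclusion on the 5 forbidden self-matches:
Σ_{j=0}^{5} (-1)^j C(5,j)(11-j)!
= C(5,0)·11! - C(5,1)·10! + C(5,2)·9! - C(5,3)·8! + C(5,4)·7! - C(5,5)·6!
= 39916800 - 18144000 + 3628800 - 403200 + 25200 - 720
= 25022880

25022880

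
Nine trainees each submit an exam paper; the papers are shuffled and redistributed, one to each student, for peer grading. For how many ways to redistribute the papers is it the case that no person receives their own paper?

133496

!9 is the nearest integer to 9!/e.
9! = 362880, and 362880/e ≈ 133496.09, so !9 = 133496.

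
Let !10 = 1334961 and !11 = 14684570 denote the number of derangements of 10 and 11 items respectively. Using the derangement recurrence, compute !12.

176214841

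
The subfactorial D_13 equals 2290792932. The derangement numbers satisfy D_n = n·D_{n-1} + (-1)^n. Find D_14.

32071101049

D_14 = 14·2290792932 + 1 = 32071101049.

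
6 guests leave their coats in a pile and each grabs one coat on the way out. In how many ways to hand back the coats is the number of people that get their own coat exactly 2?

135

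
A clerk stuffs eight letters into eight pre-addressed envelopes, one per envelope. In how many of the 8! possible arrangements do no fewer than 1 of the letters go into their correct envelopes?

Sum C(8,i)·!(8-i) for i = 1..8:
  i=1: C(8,1)·!7 = 8·1854 = 14832
  i=2: C(8,2)·!6 = 28·265 = 7420
  i=3: C(8,3)·!5 = 56·44 = 2464
  i=4: C(8,4)·!4 = 70·9 = 630
  i=5: C(8,5)·!3 = 56·2 = 112
  i=6: C(8,6)·!2 = 28·1 = 28
  i=7: C(8,7)·!1 = 8·0 = 0
  i=8: C(8,8)·!0 = 1·1 = 1
Total = 25487.

25487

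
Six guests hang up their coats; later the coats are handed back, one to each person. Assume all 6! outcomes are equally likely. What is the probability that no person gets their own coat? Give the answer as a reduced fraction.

53/144

Favorable outcomes: !6 = 265.
Total outcomes: 6! = 720.
Probability = 265/720 = 53/144.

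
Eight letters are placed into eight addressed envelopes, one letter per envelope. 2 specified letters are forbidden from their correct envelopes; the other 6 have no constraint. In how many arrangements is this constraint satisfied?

30960

Inclusion-exclusion on the 2 forbidden self-matches:
Σ_{j=0}^{2} (-1)^j C(2,j)(8-j)!
= C(2,0)·8! - C(2,1)·7! + C(2,2)·6!
= 40320 - 10080 + 720
= 30960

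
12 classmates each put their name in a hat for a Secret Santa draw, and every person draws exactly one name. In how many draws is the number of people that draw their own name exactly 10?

Pick the 10 fixed positions: C(12,10) = 66 ways.
The other 2 form a derangement: !2 = 1.
Total: 66 × 1 = 66.

66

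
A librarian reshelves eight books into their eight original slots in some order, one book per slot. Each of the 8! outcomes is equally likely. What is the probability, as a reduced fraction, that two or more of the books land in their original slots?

2131/8064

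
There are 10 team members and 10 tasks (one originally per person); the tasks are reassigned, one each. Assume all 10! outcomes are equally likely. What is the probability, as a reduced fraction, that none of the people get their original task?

16481/44800

Favorable outcomes: !10 = 1334961.
Total outcomes: 10! = 3628800.
Probability = 1334961/3628800 = 16481/44800.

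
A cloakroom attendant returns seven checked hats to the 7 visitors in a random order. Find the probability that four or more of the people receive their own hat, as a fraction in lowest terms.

23/1260

Favorable outcomes: Σ_{i≥4} C(7,i)·!(7-i) = 35·2 + 21·1 + 7·0 + 1·1 = 92.
Total outcomes: 7! = 5040.
Probability = 92/5040 = 23/1260.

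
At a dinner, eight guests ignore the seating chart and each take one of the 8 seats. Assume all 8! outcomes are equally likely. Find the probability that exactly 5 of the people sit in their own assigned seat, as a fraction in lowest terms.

Favorable outcomes: C(8,5)·!3 = 56·2 = 112.
Total outcomes: 8! = 40320.
Probability = 112/40320 = 1/360.

1/360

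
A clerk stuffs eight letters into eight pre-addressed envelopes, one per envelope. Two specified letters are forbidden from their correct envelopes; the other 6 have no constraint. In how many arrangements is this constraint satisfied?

30960

Let A_j be the event that the j-th constrained one is fixed. By inclusion-exclusion over the 2 events:
Σ_{j=0}^{2} (-1)^j C(2,j)(8-j)!
= C(2,0)·8! - C(2,1)·7! + C(2,2)·6!
= 40320 - 10080 + 720
= 30960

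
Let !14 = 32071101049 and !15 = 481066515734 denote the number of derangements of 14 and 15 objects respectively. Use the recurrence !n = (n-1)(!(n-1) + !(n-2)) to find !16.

7697064251745

!16 = (16-1)·(!15 + !14) = 15·(481066515734 + 32071101049) = 15·513137616783 = 7697064251745.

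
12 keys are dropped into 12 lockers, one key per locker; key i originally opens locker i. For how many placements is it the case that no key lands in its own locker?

176214841

Use !n = n·!(n-1) + (-1)^n.
!12 = 12·14684570 + 1 = 176214841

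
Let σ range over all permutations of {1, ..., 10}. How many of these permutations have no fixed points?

The number of derangements of 10 is !10 = Σ_{k=0}^{10} (-1)^k·10!/k!
= 10! - 10!/1! + 10!/2! - 10!/3! + 10!/4! - 10!/5! + 10!/6! - 10!/7! + 10!/8! - 10!/9! + 10!/10!
= 3628800 - 3628800 + 1814400 - 604800 + 151200 - 30240 + 5040 - 720 + 90 - 10 + 1
= 1334961

1334961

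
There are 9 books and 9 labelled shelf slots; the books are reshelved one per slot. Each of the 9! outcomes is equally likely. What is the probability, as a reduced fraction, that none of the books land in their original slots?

Favorable outcomes: !9 = 133496.
Total outcomes: 9! = 362880.
Probability = 133496/362880 = 16687/45360.

16687/45360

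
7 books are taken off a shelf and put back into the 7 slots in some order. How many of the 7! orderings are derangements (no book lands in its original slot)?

1854

Recurrence: !7 = 6·(!6 + !5).
!7 = 6·(265 + 44) = 6·309 = 1854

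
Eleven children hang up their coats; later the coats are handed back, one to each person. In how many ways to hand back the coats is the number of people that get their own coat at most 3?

39158866

# with exactly i fixed is C(11,i)·!(11-i); sum over i=0..3:
  i=0: C(11,0)·!11 = 1·14684570 = 14684570
  i=1: C(11,1)·!10 = 11·1334961 = 14684571
  i=2: C(11,2)·!9 = 55·133496 = 7342280
  i=3: C(11,3)·!8 = 165·14833 = 2447445
Total = 39158866.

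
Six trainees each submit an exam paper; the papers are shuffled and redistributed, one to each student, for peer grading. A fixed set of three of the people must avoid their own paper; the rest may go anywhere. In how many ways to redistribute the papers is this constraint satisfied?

426

Inclusion-exclusion on the 3 forbidden self-matches:
Σ_{j=0}^{3} (-1)^j C(3,j)(6-j)!
= C(3,0)·6! - C(3,1)·5! + C(3,2)·4! - C(3,3)·3!
= 720 - 360 + 72 - 6
= 426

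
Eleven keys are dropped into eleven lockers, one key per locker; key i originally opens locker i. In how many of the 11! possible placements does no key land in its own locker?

Recurrence: !11 = 11·!10 + (-1)^11.
!11 = 11·1334961 - 1 = 14684570

14684570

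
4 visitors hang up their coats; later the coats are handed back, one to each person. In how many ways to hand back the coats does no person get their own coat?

9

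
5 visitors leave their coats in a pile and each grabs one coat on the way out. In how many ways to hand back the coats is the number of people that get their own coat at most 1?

89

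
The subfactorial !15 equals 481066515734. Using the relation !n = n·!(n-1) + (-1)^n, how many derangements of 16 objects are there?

!16 = 16·481066515734 + 1 = 7697064251745.

7697064251745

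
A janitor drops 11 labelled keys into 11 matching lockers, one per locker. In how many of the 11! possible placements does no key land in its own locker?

14684570

Recurrence: !11 = 11·!10 + (-1)^11.
!11 = 11·1334961 - 1 = 14684570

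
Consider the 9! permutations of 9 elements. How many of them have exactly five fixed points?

1134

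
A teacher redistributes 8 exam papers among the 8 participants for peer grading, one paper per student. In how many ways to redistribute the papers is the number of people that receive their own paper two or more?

# with exactly i fixed is C(8,i)·!(8-i); sum over i=2..8:
  i=2: C(8,2)·!6 = 28·265 = 7420
  i=3: C(8,3)·!5 = 56·44 = 2464
  i=4: C(8,4)·!4 = 70·9 = 630
  i=5: C(8,5)·!3 = 56·2 = 112
  i=6: C(8,6)·!2 = 28·1 = 28
  i=7: C(8,7)·!1 = 8·0 = 0
  i=8: C(8,8)·!0 = 1·1 = 1
Total = 10655.

10655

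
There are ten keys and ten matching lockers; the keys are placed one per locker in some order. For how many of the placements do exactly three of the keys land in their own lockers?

222480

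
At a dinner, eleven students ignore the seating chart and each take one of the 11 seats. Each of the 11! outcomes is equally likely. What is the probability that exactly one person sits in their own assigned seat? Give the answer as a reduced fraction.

16481/44800

Favorable outcomes: C(11,1)·!10 = 11·1334961 = 14684571.
Total outcomes: 11! = 39916800.
Probability = 14684571/39916800 = 16481/44800.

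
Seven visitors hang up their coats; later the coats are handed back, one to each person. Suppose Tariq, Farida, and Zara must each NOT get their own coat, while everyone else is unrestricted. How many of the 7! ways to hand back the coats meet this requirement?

Inclusion-exclusion on the 3 forbidden self-matches:
Σ_{j=0}^{3} (-1)^j C(3,j)(7-j)!
= C(3,0)·7! - C(3,1)·6! + C(3,2)·5! - C(3,3)·4!
= 5040 - 2160 + 360 - 24
= 3216

3216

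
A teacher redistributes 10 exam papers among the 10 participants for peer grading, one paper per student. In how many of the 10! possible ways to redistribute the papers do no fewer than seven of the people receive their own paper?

# with exactly i fixed is C(10,i)·!(10-i); sum over i=7..10:
  i=7: C(10,7)·!3 = 120·2 = 240
  i=8: C(10,8)·!2 = 45·1 = 45
  i=9: C(10,9)·!1 = 10·0 = 0
  i=10: C(10,10)·!0 = 1·1 = 1
Total = 286.

286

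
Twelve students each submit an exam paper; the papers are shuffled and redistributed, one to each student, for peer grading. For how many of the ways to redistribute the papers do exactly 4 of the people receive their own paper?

7342335

Choose which 4 of the 12 are fixed: C(12,4) = 495.
The remaining 8 must be deranged: !8 = 14833.
Total: 495 × 14833 = 7342335.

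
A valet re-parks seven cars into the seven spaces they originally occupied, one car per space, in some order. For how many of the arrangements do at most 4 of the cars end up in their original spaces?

5018

Sum C(7,i)·!(7-i) for i = 0..4:
  i=0: C(7,0)·!7 = 1·1854 = 1854
  i=1: C(7,1)·!6 = 7·265 = 1855
  i=2: C(7,2)·!5 = 21·44 = 924
  i=3: C(7,3)·!4 = 35·9 = 315
  i=4: C(7,4)·!3 = 35·2 = 70
Total = 5018.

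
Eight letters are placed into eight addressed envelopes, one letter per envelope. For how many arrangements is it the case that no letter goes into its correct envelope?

!8 = 8! · Σ_{k=0}^{8} (-1)^k/k!
= 8! - 8!/1! + 8!/2! - 8!/3! + 8!/4! - 8!/5! + 8!/6! - 8!/7! + 8!/8!
= 40320 - 40320 + 20160 - 6720 + 1680 - 336 + 56 - 8 + 1
= 14833

14833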